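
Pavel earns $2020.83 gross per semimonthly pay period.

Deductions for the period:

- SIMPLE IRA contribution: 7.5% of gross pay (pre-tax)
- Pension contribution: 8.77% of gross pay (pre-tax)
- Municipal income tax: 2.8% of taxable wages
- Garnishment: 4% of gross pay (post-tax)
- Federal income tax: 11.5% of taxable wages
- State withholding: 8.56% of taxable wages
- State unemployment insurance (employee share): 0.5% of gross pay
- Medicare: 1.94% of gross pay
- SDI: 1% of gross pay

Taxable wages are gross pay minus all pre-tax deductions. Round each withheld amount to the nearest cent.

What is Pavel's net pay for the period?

Pension contribution: $2020.83 × 0.0877 = $177.23
SIMPLE IRA contribution: $2020.83 × 0.075 = $151.56
Pre-tax total = $177.23 + $151.56 = $328.79
Taxable wages = $2020.83 − $328.79 = $1692.04
State withholding: $1692.04 × 0.0856 = $144.84
Municipal income tax: $1692.04 × 0.028 = $47.38
Federal income tax: $1692.04 × 0.115 = $194.58
State unemployment insurance (employee share): $2020.83 × 0.005 = $10.10
Medicare: $2020.83 × 0.0194 = $39.20
SDI: $2020.83 × 0.01 = $20.21
Garnishment: $2020.83 × 0.04 = $80.83
Total deductions = $177.23 + $151.56 + $144.84 + $47.38 + $194.58 + $10.10 + $39.20 + $20.21 + $80.83 = $865.93
Net pay = $2020.83 − $865.93 = $1154.90

$1154.90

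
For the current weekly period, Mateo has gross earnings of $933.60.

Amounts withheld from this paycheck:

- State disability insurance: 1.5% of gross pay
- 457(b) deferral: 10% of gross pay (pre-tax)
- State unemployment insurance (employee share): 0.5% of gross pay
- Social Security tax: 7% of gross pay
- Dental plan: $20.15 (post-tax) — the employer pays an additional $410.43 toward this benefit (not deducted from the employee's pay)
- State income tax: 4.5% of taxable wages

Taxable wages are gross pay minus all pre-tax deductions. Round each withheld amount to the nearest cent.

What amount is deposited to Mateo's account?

$698.26

457(b) deferral: $933.60 × 0.1 = $93.36
Taxable wages = $933.60 − $93.36 = $840.24
State income tax: $840.24 × 0.045 = $37.81
State disability insurance: $933.60 × 0.015 = $14.00
Social Security tax: $933.60 × 0.07 = $65.35
State unemployment insurance (employee share): $933.60 × 0.005 = $4.67
Dental plan: $20.15
(Employer's $410.43 toward dental plan is not withheld from the employee.)
Total deductions = $93.36 + $37.81 + $14.00 + $65.35 + $4.67 + $20.15 = $235.34
Net pay = $933.60 − $235.34 = $698.26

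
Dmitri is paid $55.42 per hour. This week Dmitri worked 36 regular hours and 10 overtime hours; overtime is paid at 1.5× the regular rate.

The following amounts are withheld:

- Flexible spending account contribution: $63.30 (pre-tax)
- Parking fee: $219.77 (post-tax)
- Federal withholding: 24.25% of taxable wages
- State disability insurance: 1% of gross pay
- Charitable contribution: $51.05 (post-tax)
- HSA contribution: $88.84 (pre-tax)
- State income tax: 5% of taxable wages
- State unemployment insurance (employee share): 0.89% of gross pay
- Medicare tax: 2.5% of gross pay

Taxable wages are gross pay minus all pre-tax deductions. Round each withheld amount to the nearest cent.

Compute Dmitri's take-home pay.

Regular pay: 36 × $55.42 = $1995.12
Overtime pay: 10 × $55.42 × 1.5 = $831.30
Gross pay = $1995.12 + $831.30 = $2826.42
Flexible spending account contribution: $63.30
HSA contribution: $88.84
Pre-tax total = $63.30 + $88.84 = $152.14
Taxable wages = $2826.42 − $152.14 = $2674.28
State income tax: $2674.28 × 0.05 = $133.71
Federal withholding: $2674.28 × 0.2425 = $648.51
State unemployment insurance (employee share): $2826.42 × 0.0089 = $25.16
State disability insurance: $2826.42 × 0.01 = $28.26
Medicare tax: $2826.42 × 0.025 = $70.66
Charitable contribution: $51.05
Parking fee: $219.77
Total deductions = $63.30 + $88.84 + $133.71 + $648.51 + $25.16 + $28.26 + $70.66 + $51.05 + $219.77 = $1329.26
Net pay = $2826.42 − $1329.26 = $1497.16

$1497.16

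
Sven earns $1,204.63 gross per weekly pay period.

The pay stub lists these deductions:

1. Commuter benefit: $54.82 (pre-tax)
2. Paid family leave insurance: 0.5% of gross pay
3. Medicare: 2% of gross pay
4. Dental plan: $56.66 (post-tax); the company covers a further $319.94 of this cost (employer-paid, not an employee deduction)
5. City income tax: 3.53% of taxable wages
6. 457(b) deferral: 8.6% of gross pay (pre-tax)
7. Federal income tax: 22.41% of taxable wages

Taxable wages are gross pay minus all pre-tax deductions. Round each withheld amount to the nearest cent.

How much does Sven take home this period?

$688.05

Commuter benefit: $54.82
457(b) deferral: $1,204.63 × 0.086 = $103.60
Pre-tax total = $54.82 + $103.60 = $158.42
Taxable wages = $1,204.63 − $158.42 = $1,046.21
City income tax: $1,046.21 × 0.0353 = $36.93
Federal income tax: $1,046.21 × 0.2241 = $234.46
Medicare: $1,204.63 × 0.02 = $24.09
Paid family leave insurance: $1,204.63 × 0.005 = $6.02
Dental plan: $56.66
(Employer's $319.94 toward dental plan is not withheld from the employee.)
Total deductions = $54.82 + $103.60 + $36.93 + $234.46 + $24.09 + $6.02 + $56.66 = $516.58
Net pay = $1,204.63 − $516.58 = $688.05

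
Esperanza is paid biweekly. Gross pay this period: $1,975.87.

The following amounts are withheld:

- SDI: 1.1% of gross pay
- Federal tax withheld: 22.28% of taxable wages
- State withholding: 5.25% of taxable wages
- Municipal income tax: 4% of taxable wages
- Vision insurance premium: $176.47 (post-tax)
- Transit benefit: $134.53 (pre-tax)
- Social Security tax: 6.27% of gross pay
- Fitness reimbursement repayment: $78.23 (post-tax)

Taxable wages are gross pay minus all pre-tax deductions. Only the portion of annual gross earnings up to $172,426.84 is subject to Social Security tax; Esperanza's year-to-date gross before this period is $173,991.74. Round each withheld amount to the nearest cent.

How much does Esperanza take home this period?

$984.34

Transit benefit: $134.53
Taxable wages = $1,975.87 − $134.53 = $1,841.34
Federal tax withheld: $1,841.34 × 0.2228 = $410.25
Municipal income tax: $1,841.34 × 0.04 = $73.65
State withholding: $1,841.34 × 0.0525 = $96.67
SDI: $1,975.87 × 0.011 = $21.73
Social Security tax: annual cap $172,426.84 already reached (YTD $173,991.74), so $0.00
Vision insurance premium: $176.47
Fitness reimbursement repayment: $78.23
Total deductions = $134.53 + $410.25 + $73.65 + $96.67 + $21.73 + $0.00 + $176.47 + $78.23 = $991.53
Net pay = $1,975.87 − $991.53 = $984.34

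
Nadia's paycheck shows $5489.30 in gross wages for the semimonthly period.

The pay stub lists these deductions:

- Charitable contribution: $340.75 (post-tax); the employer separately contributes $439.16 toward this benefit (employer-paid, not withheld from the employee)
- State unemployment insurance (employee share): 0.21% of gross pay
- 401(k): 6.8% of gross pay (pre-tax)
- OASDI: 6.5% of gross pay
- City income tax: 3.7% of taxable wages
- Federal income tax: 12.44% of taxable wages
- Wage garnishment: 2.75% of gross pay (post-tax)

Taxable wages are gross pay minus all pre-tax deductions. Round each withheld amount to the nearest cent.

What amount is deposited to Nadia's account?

$3430.27

401(k): $5489.30 × 0.068 = $373.27
Taxable wages = $5489.30 − $373.27 = $5116.03
City income tax: $5116.03 × 0.037 = $189.29
Federal income tax: $5116.03 × 0.1244 = $636.43
State unemployment insurance (employee share): $5489.30 × 0.0021 = $11.53
OASDI: $5489.30 × 0.065 = $356.80
Wage garnishment: $5489.30 × 0.0275 = $150.96
Charitable contribution: $340.75
(Employer's $439.16 toward charitable contribution is not withheld from the employee.)
Total deductions = $373.27 + $189.29 + $636.43 + $11.53 + $356.80 + $150.96 + $340.75 = $2059.03
Net pay = $5489.30 − $2059.03 = $3430.27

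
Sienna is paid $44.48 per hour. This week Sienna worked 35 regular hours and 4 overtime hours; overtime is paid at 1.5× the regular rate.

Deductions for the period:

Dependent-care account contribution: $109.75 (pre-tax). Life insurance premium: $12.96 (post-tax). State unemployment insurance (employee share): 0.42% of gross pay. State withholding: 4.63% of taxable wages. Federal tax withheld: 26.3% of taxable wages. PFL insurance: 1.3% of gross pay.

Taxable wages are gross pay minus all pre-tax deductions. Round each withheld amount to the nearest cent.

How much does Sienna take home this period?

Regular pay: 35 × $44.48 = $1,556.80
Overtime pay: 4 × $44.48 × 1.5 = $266.88
Gross pay = $1,556.80 + $266.88 = $1,823.68
Dependent-care account contribution: $109.75
Taxable wages = $1,823.68 − $109.75 = $1,713.93
State withholding: $1,713.93 × 0.0463 = $79.35
Federal tax withheld: $1,713.93 × 0.263 = $450.76
State unemployment insurance (employee share): $1,823.68 × 0.0042 = $7.66
PFL insurance: $1,823.68 × 0.013 = $23.71
Life insurance premium: $12.96
Total deductions = $109.75 + $79.35 + $450.76 + $7.66 + $23.71 + $12.96 = $684.19
Net pay = $1,823.68 − $684.19 = $1,139.49

$1,139.49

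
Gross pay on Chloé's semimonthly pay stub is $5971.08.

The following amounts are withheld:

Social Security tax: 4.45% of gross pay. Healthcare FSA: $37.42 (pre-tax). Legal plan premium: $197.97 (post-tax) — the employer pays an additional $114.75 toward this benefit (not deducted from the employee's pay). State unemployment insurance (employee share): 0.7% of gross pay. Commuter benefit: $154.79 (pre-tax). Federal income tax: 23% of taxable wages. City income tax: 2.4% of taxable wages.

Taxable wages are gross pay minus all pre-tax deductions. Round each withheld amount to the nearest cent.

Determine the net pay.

$3805.56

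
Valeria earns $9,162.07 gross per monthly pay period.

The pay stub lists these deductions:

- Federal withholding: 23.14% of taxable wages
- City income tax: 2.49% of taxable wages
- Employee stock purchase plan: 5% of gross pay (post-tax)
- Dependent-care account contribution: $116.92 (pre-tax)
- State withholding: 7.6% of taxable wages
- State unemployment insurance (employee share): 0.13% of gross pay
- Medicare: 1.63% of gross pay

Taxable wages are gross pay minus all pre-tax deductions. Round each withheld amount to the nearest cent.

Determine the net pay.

$5,420.10

Dependent-care account contribution: $116.92
Taxable wages = $9,162.07 − $116.92 = $9,045.15
Federal withholding: $9,045.15 × 0.2314 = $2,093.05
City income tax: $9,045.15 × 0.0249 = $225.22
State withholding: $9,045.15 × 0.076 = $687.43
State unemployment insurance (employee share): $9,162.07 × 0.0013 = $11.91
Medicare: $9,162.07 × 0.0163 = $149.34
Employee stock purchase plan: $9,162.07 × 0.05 = $458.10
Total deductions = $116.92 + $2,093.05 + $225.22 + $687.43 + $11.91 + $149.34 + $458.10 = $3,741.97
Net pay = $9,162.07 − $3,741.97 = $5,420.10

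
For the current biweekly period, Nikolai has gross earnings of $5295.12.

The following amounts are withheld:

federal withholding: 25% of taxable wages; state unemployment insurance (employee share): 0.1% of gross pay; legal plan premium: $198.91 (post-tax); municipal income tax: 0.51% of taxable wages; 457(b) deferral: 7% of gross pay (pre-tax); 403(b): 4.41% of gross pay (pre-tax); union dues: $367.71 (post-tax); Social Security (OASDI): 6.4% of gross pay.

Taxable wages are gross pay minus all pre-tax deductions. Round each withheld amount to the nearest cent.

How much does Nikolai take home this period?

$2583.48

457(b) deferral: $5295.12 × 0.07 = $370.66
403(b): $5295.12 × 0.0441 = $233.51
Pre-tax total = $370.66 + $233.51 = $604.17
Taxable wages = $5295.12 − $604.17 = $4690.95
Federal withholding: $4690.95 × 0.25 = $1172.74
Municipal income tax: $4690.95 × 0.0051 = $23.92
State unemployment insurance (employee share): $5295.12 × 0.001 = $5.30
Social Security (OASDI): $5295.12 × 0.064 = $338.89
Legal plan premium: $198.91
Union dues: $367.71
Total deductions = $370.66 + $233.51 + $1172.74 + $23.92 + $5.30 + $338.89 + $198.91 + $367.71 = $2711.64
Net pay = $5295.12 − $2711.64 = $2583.48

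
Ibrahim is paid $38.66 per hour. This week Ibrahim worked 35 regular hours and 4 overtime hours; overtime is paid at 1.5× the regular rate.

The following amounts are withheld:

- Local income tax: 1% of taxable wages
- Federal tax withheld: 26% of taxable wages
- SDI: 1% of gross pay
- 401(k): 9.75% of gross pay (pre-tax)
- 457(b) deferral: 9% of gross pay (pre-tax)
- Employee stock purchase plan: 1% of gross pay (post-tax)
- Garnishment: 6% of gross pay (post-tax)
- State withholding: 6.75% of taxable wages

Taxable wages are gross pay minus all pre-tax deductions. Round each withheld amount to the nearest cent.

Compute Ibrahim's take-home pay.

$726.41

Regular pay: 35 × $38.66 = $1,353.10
Overtime pay: 4 × $38.66 × 1.5 = $231.96
Gross pay = $1,353.10 + $231.96 = $1,585.06
457(b) deferral: $1,585.06 × 0.09 = $142.66
401(k): $1,585.06 × 0.0975 = $154.54
Pre-tax total = $142.66 + $154.54 = $297.20
Taxable wages = $1,585.06 − $297.20 = $1,287.86
State withholding: $1,287.86 × 0.0675 = $86.93
Federal tax withheld: $1,287.86 × 0.26 = $334.84
Local income tax: $1,287.86 × 0.01 = $12.88
SDI: $1,585.06 × 0.01 = $15.85
Employee stock purchase plan: $1,585.06 × 0.01 = $15.85
Garnishment: $1,585.06 × 0.06 = $95.10
Total deductions = $142.66 + $154.54 + $86.93 + $334.84 + $12.88 + $15.85 + $15.85 + $95.10 = $858.65
Net pay = $1,585.06 − $858.65 = $726.41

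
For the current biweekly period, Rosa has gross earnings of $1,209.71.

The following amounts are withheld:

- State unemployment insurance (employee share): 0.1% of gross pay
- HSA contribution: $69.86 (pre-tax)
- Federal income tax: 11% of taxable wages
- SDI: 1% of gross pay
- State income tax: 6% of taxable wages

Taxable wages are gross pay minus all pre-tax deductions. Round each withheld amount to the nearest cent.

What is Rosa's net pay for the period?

HSA contribution: $69.86
Taxable wages = $1,209.71 − $69.86 = $1,139.85
Federal income tax: $1,139.85 × 0.11 = $125.38
State income tax: $1,139.85 × 0.06 = $68.39
State unemployment insurance (employee share): $1,209.71 × 0.001 = $1.21
SDI: $1,209.71 × 0.01 = $12.10
Total deductions = $69.86 + $125.38 + $68.39 + $1.21 + $12.10 = $276.94
Net pay = $1,209.71 − $276.94 = $932.77

$932.77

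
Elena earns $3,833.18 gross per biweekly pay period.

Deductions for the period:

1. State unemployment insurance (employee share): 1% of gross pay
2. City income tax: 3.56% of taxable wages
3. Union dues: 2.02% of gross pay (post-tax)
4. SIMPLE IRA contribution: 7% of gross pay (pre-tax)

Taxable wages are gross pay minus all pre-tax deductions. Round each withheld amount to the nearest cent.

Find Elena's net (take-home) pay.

$3,322.19

SIMPLE IRA contribution: $3,833.18 × 0.07 = $268.32
Taxable wages = $3,833.18 − $268.32 = $3,564.86
City income tax: $3,564.86 × 0.0356 = $126.91
State unemployment insurance (employee share): $3,833.18 × 0.01 = $38.33
Union dues: $3,833.18 × 0.0202 = $77.43
Total deductions = $268.32 + $126.91 + $38.33 + $77.43 = $510.99
Net pay = $3,833.18 − $510.99 = $3,322.19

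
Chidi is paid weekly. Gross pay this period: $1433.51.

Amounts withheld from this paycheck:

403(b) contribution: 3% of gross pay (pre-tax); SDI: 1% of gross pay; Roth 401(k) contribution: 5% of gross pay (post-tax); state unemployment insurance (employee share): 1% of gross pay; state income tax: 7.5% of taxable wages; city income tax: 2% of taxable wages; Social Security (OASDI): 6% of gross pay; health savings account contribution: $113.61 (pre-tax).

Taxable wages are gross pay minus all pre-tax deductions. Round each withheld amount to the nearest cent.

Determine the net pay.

403(b) contribution: $1433.51 × 0.03 = $43.01
Health savings account contribution: $113.61
Pre-tax total = $43.01 + $113.61 = $156.62
Taxable wages = $1433.51 − $156.62 = $1276.89
City income tax: $1276.89 × 0.02 = $25.54
State income tax: $1276.89 × 0.075 = $95.77
State unemployment insurance (employee share): $1433.51 × 0.01 = $14.34
Social Security (OASDI): $1433.51 × 0.06 = $86.01
SDI: $1433.51 × 0.01 = $14.34
Roth 401(k) contribution: $1433.51 × 0.05 = $71.68
Total deductions = $43.01 + $113.61 + $25.54 + $95.77 + $14.34 + $86.01 + $14.34 + $71.68 = $464.30
Net pay = $1433.51 − $464.30 = $969.21

$969.21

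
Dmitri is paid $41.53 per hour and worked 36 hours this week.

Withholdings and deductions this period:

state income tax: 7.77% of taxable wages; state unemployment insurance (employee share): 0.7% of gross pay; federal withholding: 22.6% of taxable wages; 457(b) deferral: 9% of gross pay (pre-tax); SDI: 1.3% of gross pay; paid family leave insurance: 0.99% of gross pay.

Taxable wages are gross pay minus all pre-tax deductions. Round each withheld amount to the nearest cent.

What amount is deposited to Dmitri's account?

Gross pay: 36 × $41.53 = $1,495.08
457(b) deferral: $1,495.08 × 0.09 = $134.56
Taxable wages = $1,495.08 − $134.56 = $1,360.52
State income tax: $1,360.52 × 0.0777 = $105.71
Federal withholding: $1,360.52 × 0.226 = $307.48
State unemployment insurance (employee share): $1,495.08 × 0.007 = $10.47
SDI: $1,495.08 × 0.013 = $19.44
Paid family leave insurance: $1,495.08 × 0.0099 = $14.80
Total deductions = $134.56 + $105.71 + $307.48 + $10.47 + $19.44 + $14.80 = $592.46
Net pay = $1,495.08 − $592.46 = $902.62

$902.62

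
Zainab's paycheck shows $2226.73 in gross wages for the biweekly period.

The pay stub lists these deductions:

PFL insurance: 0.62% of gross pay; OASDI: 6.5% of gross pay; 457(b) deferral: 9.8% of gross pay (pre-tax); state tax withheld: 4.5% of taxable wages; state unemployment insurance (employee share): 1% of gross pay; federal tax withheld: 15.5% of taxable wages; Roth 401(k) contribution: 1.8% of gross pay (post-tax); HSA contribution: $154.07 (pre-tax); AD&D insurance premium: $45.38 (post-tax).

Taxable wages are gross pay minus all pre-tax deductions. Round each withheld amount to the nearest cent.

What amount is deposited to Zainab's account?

HSA contribution: $154.07
457(b) deferral: $2226.73 × 0.098 = $218.22
Pre-tax total = $154.07 + $218.22 = $372.29
Taxable wages = $2226.73 − $372.29 = $1854.44
Federal tax withheld: $1854.44 × 0.155 = $287.44
State tax withheld: $1854.44 × 0.045 = $83.45
OASDI: $2226.73 × 0.065 = $144.74
State unemployment insurance (employee share): $2226.73 × 0.01 = $22.27
PFL insurance: $2226.73 × 0.0062 = $13.81
Roth 401(k) contribution: $2226.73 × 0.018 = $40.08
AD&D insurance premium: $45.38
Total deductions = $154.07 + $218.22 + $287.44 + $83.45 + $144.74 + $22.27 + $13.81 + $40.08 + $45.38 = $1009.46
Net pay = $2226.73 − $1009.46 = $1217.27

$1217.27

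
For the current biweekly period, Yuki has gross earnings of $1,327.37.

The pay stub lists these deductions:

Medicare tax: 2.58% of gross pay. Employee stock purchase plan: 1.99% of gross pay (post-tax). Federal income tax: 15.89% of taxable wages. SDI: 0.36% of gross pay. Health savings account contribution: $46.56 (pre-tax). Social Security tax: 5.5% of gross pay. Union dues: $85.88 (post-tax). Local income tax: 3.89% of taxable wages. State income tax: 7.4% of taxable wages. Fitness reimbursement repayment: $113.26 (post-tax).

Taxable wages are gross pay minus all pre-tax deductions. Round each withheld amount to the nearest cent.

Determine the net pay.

Health savings account contribution: $46.56
Taxable wages = $1,327.37 − $46.56 = $1,280.81
State income tax: $1,280.81 × 0.074 = $94.78
Federal income tax: $1,280.81 × 0.1589 = $203.52
Local income tax: $1,280.81 × 0.0389 = $49.82
Medicare tax: $1,327.37 × 0.0258 = $34.25
SDI: $1,327.37 × 0.0036 = $4.78
Social Security tax: $1,327.37 × 0.055 = $73.01
Employee stock purchase plan: $1,327.37 × 0.0199 = $26.41
Fitness reimbursement repayment: $113.26
Union dues: $85.88
Total deductions = $46.56 + $94.78 + $203.52 + $49.82 + $34.25 + $4.78 + $73.01 + $26.41 + $113.26 + $85.88 = $732.27
Net pay = $1,327.37 − $732.27 = $595.10

$595.10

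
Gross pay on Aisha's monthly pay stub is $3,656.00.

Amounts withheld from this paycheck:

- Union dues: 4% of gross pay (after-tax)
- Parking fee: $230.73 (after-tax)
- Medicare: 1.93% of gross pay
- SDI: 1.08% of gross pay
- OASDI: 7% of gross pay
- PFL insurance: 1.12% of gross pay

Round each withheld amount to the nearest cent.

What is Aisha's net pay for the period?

$2,872.12

SDI: $3,656.00 × 0.0108 = $39.48
Medicare: $3,656.00 × 0.0193 = $70.56
PFL insurance: $3,656.00 × 0.0112 = $40.95
OASDI: $3,656.00 × 0.07 = $255.92
Parking fee: $230.73
Union dues: $3,656.00 × 0.04 = $146.24
Total deductions = $39.48 + $70.56 + $40.95 + $255.92 + $230.73 + $146.24 = $783.88
Net pay = $3,656.00 − $783.88 = $2,872.12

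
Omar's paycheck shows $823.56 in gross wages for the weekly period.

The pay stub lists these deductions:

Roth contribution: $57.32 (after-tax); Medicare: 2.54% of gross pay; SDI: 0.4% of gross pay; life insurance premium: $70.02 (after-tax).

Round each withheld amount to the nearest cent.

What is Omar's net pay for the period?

Medicare: $823.56 × 0.0254 = $20.92
SDI: $823.56 × 0.004 = $3.29
Roth contribution: $57.32
Life insurance premium: $70.02
Total deductions = $20.92 + $3.29 + $57.32 + $70.02 = $151.55
Net pay = $823.56 − $151.55 = $672.01

$672.01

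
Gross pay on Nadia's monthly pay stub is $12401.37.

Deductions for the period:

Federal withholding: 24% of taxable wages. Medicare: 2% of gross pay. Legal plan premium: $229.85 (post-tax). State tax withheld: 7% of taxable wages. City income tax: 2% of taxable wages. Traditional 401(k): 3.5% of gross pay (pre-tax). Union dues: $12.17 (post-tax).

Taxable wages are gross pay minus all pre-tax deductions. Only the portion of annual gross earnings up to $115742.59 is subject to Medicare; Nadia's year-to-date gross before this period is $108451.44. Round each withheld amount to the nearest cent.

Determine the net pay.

$7630.26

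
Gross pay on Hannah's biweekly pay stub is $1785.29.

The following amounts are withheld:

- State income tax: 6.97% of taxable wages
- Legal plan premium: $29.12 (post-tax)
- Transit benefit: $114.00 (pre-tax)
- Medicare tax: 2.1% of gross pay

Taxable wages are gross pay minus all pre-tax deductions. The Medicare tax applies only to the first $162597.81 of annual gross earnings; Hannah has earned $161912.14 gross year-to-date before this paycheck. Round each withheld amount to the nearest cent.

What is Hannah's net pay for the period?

$1511.28

Transit benefit: $114.00
Taxable wages = $1785.29 − $114.00 = $1671.29
State income tax: $1671.29 × 0.0697 = $116.49
Medicare tax: only $162597.81 − $161912.14 = $685.67 of this check is subject → $685.67 × 0.021 = $14.40
Legal plan premium: $29.12
Total deductions = $114.00 + $116.49 + $14.40 + $29.12 = $274.01
Net pay = $1785.29 − $274.01 = $1511.28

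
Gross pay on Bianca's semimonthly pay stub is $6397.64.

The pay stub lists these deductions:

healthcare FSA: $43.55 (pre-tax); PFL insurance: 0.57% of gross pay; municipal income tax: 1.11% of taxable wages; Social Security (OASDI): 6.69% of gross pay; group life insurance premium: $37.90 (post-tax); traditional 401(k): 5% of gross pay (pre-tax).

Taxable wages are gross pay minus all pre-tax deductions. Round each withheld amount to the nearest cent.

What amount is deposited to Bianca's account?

$5464.86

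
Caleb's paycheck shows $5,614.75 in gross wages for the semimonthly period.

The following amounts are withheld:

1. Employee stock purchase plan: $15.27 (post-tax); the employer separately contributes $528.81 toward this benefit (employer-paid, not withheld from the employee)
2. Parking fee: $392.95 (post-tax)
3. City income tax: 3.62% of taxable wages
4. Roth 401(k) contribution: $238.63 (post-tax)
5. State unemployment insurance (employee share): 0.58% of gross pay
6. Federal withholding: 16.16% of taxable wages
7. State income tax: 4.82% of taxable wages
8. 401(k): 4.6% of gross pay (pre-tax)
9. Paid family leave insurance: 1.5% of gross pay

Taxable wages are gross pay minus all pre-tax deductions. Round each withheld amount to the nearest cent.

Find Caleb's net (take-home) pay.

$3,275.14

401(k): $5,614.75 × 0.046 = $258.28
Taxable wages = $5,614.75 − $258.28 = $5,356.47
Federal withholding: $5,356.47 × 0.1616 = $865.61
City income tax: $5,356.47 × 0.0362 = $193.90
State income tax: $5,356.47 × 0.0482 = $258.18
State unemployment insurance (employee share): $5,614.75 × 0.0058 = $32.57
Paid family leave insurance: $5,614.75 × 0.015 = $84.22
Roth 401(k) contribution: $238.63
Parking fee: $392.95
Employee stock purchase plan: $15.27
(Employer's $528.81 toward employee stock purchase plan is not withheld from the employee.)
Total deductions = $258.28 + $865.61 + $193.90 + $258.18 + $32.57 + $84.22 + $238.63 + $392.95 + $15.27 = $2,339.61
Net pay = $5,614.75 − $2,339.61 = $3,275.14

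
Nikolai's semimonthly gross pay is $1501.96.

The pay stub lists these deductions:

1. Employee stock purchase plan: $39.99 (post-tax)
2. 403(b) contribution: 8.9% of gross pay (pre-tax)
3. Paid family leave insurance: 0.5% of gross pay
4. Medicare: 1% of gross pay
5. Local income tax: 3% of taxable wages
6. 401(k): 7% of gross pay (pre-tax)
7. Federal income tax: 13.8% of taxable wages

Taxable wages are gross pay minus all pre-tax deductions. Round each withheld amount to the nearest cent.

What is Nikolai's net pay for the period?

401(k): $1501.96 × 0.07 = $105.14
403(b) contribution: $1501.96 × 0.089 = $133.67
Pre-tax total = $105.14 + $133.67 = $238.81
Taxable wages = $1501.96 − $238.81 = $1263.15
Federal income tax: $1263.15 × 0.138 = $174.31
Local income tax: $1263.15 × 0.03 = $37.89
Paid family leave insurance: $1501.96 × 0.005 = $7.51
Medicare: $1501.96 × 0.01 = $15.02
Employee stock purchase plan: $39.99
Total deductions = $105.14 + $133.67 + $174.31 + $37.89 + $7.51 + $15.02 + $39.99 = $513.53
Net pay = $1501.96 − $513.53 = $988.43

$988.43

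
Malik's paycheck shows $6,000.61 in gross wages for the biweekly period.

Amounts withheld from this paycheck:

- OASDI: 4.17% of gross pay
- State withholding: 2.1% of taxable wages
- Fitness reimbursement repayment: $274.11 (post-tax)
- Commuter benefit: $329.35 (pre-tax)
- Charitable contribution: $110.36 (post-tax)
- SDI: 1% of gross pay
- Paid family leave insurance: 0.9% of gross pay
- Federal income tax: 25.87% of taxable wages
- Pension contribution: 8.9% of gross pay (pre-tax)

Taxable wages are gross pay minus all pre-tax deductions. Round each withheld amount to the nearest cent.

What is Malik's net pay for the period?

$2,951.61

Commuter benefit: $329.35
Pension contribution: $6,000.61 × 0.089 = $534.05
Pre-tax total = $329.35 + $534.05 = $863.40
Taxable wages = $6,000.61 − $863.40 = $5,137.21
Federal income tax: $5,137.21 × 0.2587 = $1,329.00
State withholding: $5,137.21 × 0.021 = $107.88
OASDI: $6,000.61 × 0.0417 = $250.23
Paid family leave insurance: $6,000.61 × 0.009 = $54.01
SDI: $6,000.61 × 0.01 = $60.01
Charitable contribution: $110.36
Fitness reimbursement repayment: $274.11
Total deductions = $329.35 + $534.05 + $1,329.00 + $107.88 + $250.23 + $54.01 + $60.01 + $110.36 + $274.11 = $3,049.00
Net pay = $6,000.61 − $3,049.00 = $2,951.61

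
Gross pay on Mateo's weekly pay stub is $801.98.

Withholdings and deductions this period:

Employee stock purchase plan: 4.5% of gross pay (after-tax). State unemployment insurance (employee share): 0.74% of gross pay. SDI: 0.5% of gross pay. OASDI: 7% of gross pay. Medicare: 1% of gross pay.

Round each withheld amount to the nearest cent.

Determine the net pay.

$691.79

State unemployment insurance (employee share): $801.98 × 0.0074 = $5.93
Medicare: $801.98 × 0.01 = $8.02
OASDI: $801.98 × 0.07 = $56.14
SDI: $801.98 × 0.005 = $4.01
Employee stock purchase plan: $801.98 × 0.045 = $36.09
Total deductions = $5.93 + $8.02 + $56.14 + $4.01 + $36.09 = $110.19
Net pay = $801.98 − $110.19 = $691.79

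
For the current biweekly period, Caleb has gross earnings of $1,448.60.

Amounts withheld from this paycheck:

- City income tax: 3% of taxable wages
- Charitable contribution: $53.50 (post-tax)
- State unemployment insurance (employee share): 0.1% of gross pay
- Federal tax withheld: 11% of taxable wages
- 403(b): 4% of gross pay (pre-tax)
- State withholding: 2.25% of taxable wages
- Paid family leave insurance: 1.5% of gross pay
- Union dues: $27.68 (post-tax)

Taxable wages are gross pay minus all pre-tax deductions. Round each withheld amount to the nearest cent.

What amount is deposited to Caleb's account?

$1,060.32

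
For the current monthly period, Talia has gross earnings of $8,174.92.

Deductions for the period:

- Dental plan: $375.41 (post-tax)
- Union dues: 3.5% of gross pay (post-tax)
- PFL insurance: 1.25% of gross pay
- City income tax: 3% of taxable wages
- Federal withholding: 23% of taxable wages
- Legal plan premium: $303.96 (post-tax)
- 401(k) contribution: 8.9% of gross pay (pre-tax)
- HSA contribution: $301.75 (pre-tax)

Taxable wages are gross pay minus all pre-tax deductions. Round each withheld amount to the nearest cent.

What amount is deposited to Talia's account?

$4,220.06

401(k) contribution: $8,174.92 × 0.089 = $727.57
HSA contribution: $301.75
Pre-tax total = $727.57 + $301.75 = $1,029.32
Taxable wages = $8,174.92 − $1,029.32 = $7,145.60
Federal withholding: $7,145.60 × 0.23 = $1,643.49
City income tax: $7,145.60 × 0.03 = $214.37
PFL insurance: $8,174.92 × 0.0125 = $102.19
Legal plan premium: $303.96
Union dues: $8,174.92 × 0.035 = $286.12
Dental plan: $375.41
Total deductions = $727.57 + $301.75 + $1,643.49 + $214.37 + $102.19 + $303.96 + $286.12 + $375.41 = $3,954.86
Net pay = $8,174.92 − $3,954.86 = $4,220.06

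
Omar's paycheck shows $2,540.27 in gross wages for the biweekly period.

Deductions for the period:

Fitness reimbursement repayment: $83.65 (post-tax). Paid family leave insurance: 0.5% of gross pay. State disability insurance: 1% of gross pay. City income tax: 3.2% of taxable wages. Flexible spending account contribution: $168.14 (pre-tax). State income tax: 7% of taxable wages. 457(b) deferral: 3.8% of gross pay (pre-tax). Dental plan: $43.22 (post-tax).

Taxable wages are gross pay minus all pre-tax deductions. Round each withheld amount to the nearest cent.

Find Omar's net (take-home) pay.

$1,878.52

Flexible spending account contribution: $168.14
457(b) deferral: $2,540.27 × 0.038 = $96.53
Pre-tax total = $168.14 + $96.53 = $264.67
Taxable wages = $2,540.27 − $264.67 = $2,275.60
City income tax: $2,275.60 × 0.032 = $72.82
State income tax: $2,275.60 × 0.07 = $159.29
Paid family leave insurance: $2,540.27 × 0.005 = $12.70
State disability insurance: $2,540.27 × 0.01 = $25.40
Dental plan: $43.22
Fitness reimbursement repayment: $83.65
Total deductions = $168.14 + $96.53 + $72.82 + $159.29 + $12.70 + $25.40 + $43.22 + $83.65 = $661.75
Net pay = $2,540.27 − $661.75 = $1,878.52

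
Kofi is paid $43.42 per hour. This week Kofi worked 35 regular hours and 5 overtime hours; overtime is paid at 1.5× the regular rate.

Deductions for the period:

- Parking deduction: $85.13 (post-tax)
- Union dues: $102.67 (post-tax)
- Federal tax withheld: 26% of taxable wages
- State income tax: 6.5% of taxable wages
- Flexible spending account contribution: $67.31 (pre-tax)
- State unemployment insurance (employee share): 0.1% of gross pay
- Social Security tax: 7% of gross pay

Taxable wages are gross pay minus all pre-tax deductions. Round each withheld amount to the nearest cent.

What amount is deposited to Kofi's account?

Regular pay: 35 × $43.42 = $1,519.70
Overtime pay: 5 × $43.42 × 1.5 = $325.65
Gross pay = $1,519.70 + $325.65 = $1,845.35
Flexible spending account contribution: $67.31
Taxable wages = $1,845.35 − $67.31 = $1,778.04
State income tax: $1,778.04 × 0.065 = $115.57
Federal tax withheld: $1,778.04 × 0.26 = $462.29
Social Security tax: $1,845.35 × 0.07 = $129.17
State unemployment insurance (employee share): $1,845.35 × 0.001 = $1.85
Parking deduction: $85.13
Union dues: $102.67
Total deductions = $67.31 + $115.57 + $462.29 + $129.17 + $1.85 + $85.13 + $102.67 = $963.99
Net pay = $1,845.35 − $963.99 = $881.36

$881.36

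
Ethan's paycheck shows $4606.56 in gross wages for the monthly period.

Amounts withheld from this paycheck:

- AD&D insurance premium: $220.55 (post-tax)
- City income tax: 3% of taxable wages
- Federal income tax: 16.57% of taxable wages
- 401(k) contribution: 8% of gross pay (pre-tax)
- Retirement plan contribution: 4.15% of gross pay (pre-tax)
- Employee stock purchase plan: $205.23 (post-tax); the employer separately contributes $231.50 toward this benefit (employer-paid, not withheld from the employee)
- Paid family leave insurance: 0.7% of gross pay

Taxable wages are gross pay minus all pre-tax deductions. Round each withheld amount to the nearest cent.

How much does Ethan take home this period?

$2796.86

Retirement plan contribution: $4606.56 × 0.0415 = $191.17
401(k) contribution: $4606.56 × 0.08 = $368.52
Pre-tax total = $191.17 + $368.52 = $559.69
Taxable wages = $4606.56 − $559.69 = $4046.87
Federal income tax: $4046.87 × 0.1657 = $670.57
City income tax: $4046.87 × 0.03 = $121.41
Paid family leave insurance: $4606.56 × 0.007 = $32.25
Employee stock purchase plan: $205.23
AD&D insurance premium: $220.55
(Employer's $231.50 toward employee stock purchase plan is not withheld from the employee.)
Total deductions = $191.17 + $368.52 + $670.57 + $121.41 + $32.25 + $205.23 + $220.55 = $1809.70
Net pay = $4606.56 − $1809.70 = $2796.86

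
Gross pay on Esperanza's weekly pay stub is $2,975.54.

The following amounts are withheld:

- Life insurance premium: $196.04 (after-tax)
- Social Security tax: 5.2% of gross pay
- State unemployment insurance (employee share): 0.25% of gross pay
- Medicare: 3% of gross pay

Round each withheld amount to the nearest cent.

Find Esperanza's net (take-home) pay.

$2,528.06

Medicare: $2,975.54 × 0.03 = $89.27
State unemployment insurance (employee share): $2,975.54 × 0.0025 = $7.44
Social Security tax: $2,975.54 × 0.052 = $154.73
Life insurance premium: $196.04
Total deductions = $89.27 + $7.44 + $154.73 + $196.04 = $447.48
Net pay = $2,975.54 − $447.48 = $2,528.06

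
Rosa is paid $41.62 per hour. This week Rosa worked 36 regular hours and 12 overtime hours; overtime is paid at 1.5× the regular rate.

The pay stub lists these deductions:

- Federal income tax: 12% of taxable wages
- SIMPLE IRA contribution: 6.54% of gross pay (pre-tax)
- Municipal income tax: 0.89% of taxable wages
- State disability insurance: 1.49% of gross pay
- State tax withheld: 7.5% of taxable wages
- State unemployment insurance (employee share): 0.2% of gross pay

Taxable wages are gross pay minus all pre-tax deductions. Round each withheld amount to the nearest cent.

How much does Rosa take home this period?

Regular pay: 36 × $41.62 = $1,498.32
Overtime pay: 12 × $41.62 × 1.5 = $749.16
Gross pay = $1,498.32 + $749.16 = $2,247.48
SIMPLE IRA contribution: $2,247.48 × 0.0654 = $146.99
Taxable wages = $2,247.48 − $146.99 = $2,100.49
Federal income tax: $2,100.49 × 0.12 = $252.06
Municipal income tax: $2,100.49 × 0.0089 = $18.69
State tax withheld: $2,100.49 × 0.075 = $157.54
State disability insurance: $2,247.48 × 0.0149 = $33.49
State unemployment insurance (employee share): $2,247.48 × 0.002 = $4.49
Total deductions = $146.99 + $252.06 + $18.69 + $157.54 + $33.49 + $4.49 = $613.26
Net pay = $2,247.48 − $613.26 = $1,634.22

$1,634.22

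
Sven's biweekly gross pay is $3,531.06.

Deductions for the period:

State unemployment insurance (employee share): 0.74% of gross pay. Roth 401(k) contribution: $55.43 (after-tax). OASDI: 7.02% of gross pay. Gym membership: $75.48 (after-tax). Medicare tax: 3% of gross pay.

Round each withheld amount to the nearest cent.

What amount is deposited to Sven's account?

Medicare tax: $3,531.06 × 0.03 = $105.93
OASDI: $3,531.06 × 0.0702 = $247.88
State unemployment insurance (employee share): $3,531.06 × 0.0074 = $26.13
Gym membership: $75.48
Roth 401(k) contribution: $55.43
Total deductions = $105.93 + $247.88 + $26.13 + $75.48 + $55.43 = $510.85
Net pay = $3,531.06 − $510.85 = $3,020.21

$3,020.21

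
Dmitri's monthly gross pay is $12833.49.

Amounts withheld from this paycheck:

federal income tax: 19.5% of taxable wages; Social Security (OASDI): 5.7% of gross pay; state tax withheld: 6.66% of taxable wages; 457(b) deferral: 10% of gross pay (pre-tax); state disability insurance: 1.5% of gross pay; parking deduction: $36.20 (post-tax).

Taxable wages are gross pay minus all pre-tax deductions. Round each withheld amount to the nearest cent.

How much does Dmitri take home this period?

$7568.41

457(b) deferral: $12833.49 × 0.1 = $1283.35
Taxable wages = $12833.49 − $1283.35 = $11550.14
State tax withheld: $11550.14 × 0.0666 = $769.24
Federal income tax: $11550.14 × 0.195 = $2252.28
State disability insurance: $12833.49 × 0.015 = $192.50
Social Security (OASDI): $12833.49 × 0.057 = $731.51
Parking deduction: $36.20
Total deductions = $1283.35 + $769.24 + $2252.28 + $192.50 + $731.51 + $36.20 = $5265.08
Net pay = $12833.49 − $5265.08 = $7568.41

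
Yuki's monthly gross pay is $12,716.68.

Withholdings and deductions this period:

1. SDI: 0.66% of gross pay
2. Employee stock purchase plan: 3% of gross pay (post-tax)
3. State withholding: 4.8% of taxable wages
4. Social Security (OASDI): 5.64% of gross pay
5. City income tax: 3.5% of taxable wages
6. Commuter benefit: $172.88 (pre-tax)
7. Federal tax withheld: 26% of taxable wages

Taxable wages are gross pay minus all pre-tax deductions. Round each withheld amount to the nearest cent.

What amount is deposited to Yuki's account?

$7,058.63

Commuter benefit: $172.88
Taxable wages = $12,716.68 − $172.88 = $12,543.80
City income tax: $12,543.80 × 0.035 = $439.03
Federal tax withheld: $12,543.80 × 0.26 = $3,261.39
State withholding: $12,543.80 × 0.048 = $602.10
SDI: $12,716.68 × 0.0066 = $83.93
Social Security (OASDI): $12,716.68 × 0.0564 = $717.22
Employee stock purchase plan: $12,716.68 × 0.03 = $381.50
Total deductions = $172.88 + $439.03 + $3,261.39 + $602.10 + $83.93 + $717.22 + $381.50 = $5,658.05
Net pay = $12,716.68 − $5,658.05 = $7,058.63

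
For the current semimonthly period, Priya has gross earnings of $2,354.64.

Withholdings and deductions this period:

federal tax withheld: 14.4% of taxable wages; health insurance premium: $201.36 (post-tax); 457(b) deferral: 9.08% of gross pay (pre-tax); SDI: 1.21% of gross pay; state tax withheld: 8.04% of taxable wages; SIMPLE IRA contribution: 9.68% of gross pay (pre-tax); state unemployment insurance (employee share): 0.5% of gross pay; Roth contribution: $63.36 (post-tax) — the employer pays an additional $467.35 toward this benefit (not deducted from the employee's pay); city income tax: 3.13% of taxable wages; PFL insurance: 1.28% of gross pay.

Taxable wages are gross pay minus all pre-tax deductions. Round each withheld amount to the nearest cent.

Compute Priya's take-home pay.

$1,088.66

SIMPLE IRA contribution: $2,354.64 × 0.0968 = $227.93
457(b) deferral: $2,354.64 × 0.0908 = $213.80
Pre-tax total = $227.93 + $213.80 = $441.73
Taxable wages = $2,354.64 − $441.73 = $1,912.91
City income tax: $1,912.91 × 0.0313 = $59.87
Federal tax withheld: $1,912.91 × 0.144 = $275.46
State tax withheld: $1,912.91 × 0.0804 = $153.80
PFL insurance: $2,354.64 × 0.0128 = $30.14
State unemployment insurance (employee share): $2,354.64 × 0.005 = $11.77
SDI: $2,354.64 × 0.0121 = $28.49
Health insurance premium: $201.36
Roth contribution: $63.36
(Employer's $467.35 toward Roth contribution is not withheld from the employee.)
Total deductions = $227.93 + $213.80 + $59.87 + $275.46 + $153.80 + $30.14 + $11.77 + $28.49 + $201.36 + $63.36 = $1,265.98
Net pay = $2,354.64 − $1,265.98 = $1,088.66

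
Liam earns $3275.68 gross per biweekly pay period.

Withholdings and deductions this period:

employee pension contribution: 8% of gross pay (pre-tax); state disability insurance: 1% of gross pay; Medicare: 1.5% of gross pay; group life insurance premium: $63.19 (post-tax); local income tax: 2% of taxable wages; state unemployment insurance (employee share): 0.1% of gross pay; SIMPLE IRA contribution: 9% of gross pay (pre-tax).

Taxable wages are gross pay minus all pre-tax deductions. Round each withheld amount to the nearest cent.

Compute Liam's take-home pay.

$2516.07

Employee pension contribution: $3275.68 × 0.08 = $262.05
SIMPLE IRA contribution: $3275.68 × 0.09 = $294.81
Pre-tax total = $262.05 + $294.81 = $556.86
Taxable wages = $3275.68 − $556.86 = $2718.82
Local income tax: $2718.82 × 0.02 = $54.38
Medicare: $3275.68 × 0.015 = $49.14
State disability insurance: $3275.68 × 0.01 = $32.76
State unemployment insurance (employee share): $3275.68 × 0.001 = $3.28
Group life insurance premium: $63.19
Total deductions = $262.05 + $294.81 + $54.38 + $49.14 + $32.76 + $3.28 + $63.19 = $759.61
Net pay = $3275.68 − $759.61 = $2516.07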